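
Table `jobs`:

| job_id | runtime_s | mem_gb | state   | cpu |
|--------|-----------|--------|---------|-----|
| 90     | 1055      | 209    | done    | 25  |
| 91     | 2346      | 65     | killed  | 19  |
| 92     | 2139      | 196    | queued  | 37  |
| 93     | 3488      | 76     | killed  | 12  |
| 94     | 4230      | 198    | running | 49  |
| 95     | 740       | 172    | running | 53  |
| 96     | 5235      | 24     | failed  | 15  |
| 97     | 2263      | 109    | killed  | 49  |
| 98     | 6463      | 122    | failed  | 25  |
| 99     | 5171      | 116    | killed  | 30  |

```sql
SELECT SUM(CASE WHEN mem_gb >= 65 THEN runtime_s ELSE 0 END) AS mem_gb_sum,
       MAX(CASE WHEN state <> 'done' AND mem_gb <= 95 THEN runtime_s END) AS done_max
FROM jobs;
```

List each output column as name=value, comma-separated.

[mem_gb_sum: mem_gb >= 65]
job_id=90: ✓ → 1055
job_id=91: ✓ → 2346
job_id=92: ✓ → 2139
job_id=93: ✓ → 3488
job_id=94: ✓ → 4230
job_id=95: ✓ → 740
job_id=96: ✗
job_id=97: ✓ → 2263
job_id=98: ✓ → 6463
job_id=99: ✓ → 5171
mem_gb_sum = 1055 + 2346 + 2139 + 3488 + 4230 + 740 + 2263 + 6463 + 5171 = 27895
—
[done_max: state <> 'done' AND mem_gb <= 95]
job_id=90: ✗
job_id=91: ✓ → 2346
job_id=92: ✗
job_id=93: ✓ → 3488
job_id=94: ✗
job_id=95: ✗
job_id=96: ✓ → 5235
job_id=97: ✗
job_id=98: ✗
job_id=99: ✗
done_max = MAX(2346, 3488, 5235) = 5235

mem_gb_sum=27895, done_max=5235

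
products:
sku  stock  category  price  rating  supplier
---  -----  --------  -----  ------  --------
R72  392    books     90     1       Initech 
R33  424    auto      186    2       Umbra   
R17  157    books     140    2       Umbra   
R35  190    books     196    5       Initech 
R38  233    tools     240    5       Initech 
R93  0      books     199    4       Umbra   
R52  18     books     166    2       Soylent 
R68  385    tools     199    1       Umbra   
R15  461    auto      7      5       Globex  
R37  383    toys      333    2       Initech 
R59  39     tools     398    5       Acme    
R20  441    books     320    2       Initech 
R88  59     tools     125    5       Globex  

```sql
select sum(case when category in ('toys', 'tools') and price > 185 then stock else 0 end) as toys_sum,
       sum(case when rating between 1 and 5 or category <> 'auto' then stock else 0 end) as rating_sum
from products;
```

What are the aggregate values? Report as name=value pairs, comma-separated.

toys_sum=1040, rating_sum=3182

[toys_sum: category in ('toys', 'tools') and price > 185]
sku=R72: ✗
sku=R33: ✗
sku=R17: ✗
sku=R35: ✗
sku=R38: ✓ → 233
sku=R93: ✗
sku=R52: ✗
sku=R68: ✓ → 385
sku=R15: ✗
sku=R37: ✓ → 383
sku=R59: ✓ → 39
sku=R20: ✗
sku=R88: ✗
toys_sum = 233 + 385 + 383 + 39 = 1040
—
[rating_sum: rating between 1 and 5 or category <> 'auto']
sku=R72: ✓ → 392
sku=R33: ✓ → 424
sku=R17: ✓ → 157
sku=R35: ✓ → 190
sku=R38: ✓ → 233
sku=R93: ✓ → 0
sku=R52: ✓ → 18
sku=R68: ✓ → 385
sku=R15: ✓ → 461
sku=R37: ✓ → 383
sku=R59: ✓ → 39
sku=R20: ✓ → 441
sku=R88: ✓ → 59
rating_sum = 392 + 424 + 157 + 190 + 233 + 18 + 385 + 461 + 383 + 39 + 441 + 59 = 3182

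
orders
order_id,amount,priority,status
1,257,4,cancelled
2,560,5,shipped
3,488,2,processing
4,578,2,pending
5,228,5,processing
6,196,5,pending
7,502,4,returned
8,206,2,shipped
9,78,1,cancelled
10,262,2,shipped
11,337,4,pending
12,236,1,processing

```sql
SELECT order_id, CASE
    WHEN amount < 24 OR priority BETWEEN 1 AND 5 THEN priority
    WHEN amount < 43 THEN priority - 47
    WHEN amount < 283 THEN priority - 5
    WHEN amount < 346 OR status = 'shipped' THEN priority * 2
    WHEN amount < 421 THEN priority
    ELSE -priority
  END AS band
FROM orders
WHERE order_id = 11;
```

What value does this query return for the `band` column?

4

order_id = 11: amount=337, priority=4, status=pending.
amount < 24 OR priority BETWEEN 1 AND 5 → true → 4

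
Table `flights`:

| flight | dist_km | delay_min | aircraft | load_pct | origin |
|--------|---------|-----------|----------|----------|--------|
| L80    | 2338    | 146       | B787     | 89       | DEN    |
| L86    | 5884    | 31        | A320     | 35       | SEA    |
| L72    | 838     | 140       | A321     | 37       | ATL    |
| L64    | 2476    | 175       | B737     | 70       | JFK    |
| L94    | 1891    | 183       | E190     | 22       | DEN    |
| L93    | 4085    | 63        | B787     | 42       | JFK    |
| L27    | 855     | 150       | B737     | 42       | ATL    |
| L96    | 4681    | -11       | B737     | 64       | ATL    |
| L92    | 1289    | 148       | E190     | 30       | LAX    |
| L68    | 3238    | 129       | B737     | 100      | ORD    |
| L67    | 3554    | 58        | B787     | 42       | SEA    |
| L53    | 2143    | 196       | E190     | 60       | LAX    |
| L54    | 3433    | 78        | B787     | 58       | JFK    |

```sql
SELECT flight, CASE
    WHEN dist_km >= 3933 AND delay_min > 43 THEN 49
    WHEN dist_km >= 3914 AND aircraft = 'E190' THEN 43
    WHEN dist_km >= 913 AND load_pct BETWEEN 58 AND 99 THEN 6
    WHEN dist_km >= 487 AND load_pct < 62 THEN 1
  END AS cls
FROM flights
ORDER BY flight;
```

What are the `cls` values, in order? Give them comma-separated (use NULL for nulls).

1, 6, 6, 6, 1, NULL, 1, 6, 1, 1, 49, 1, 6

flight=L27: dist_km >= 487 AND load_pct < 62 → 1
flight=L53: dist_km >= 913 AND load_pct BETWEEN 58 AND 99 → 6
flight=L54: dist_km >= 913 AND load_pct BETWEEN 58 AND 99 → 6
flight=L64: dist_km >= 913 AND load_pct BETWEEN 58 AND 99 → 6
flight=L67: dist_km >= 487 AND load_pct < 62 → 1
flight=L68: (no match → NULL) → NULL
flight=L72: dist_km >= 487 AND load_pct < 62 → 1
flight=L80: dist_km >= 913 AND load_pct BETWEEN 58 AND 99 → 6
flight=L86: dist_km >= 487 AND load_pct < 62 → 1
flight=L92: dist_km >= 487 AND load_pct < 62 → 1
flight=L93: dist_km >= 3933 AND delay_min > 43 → 49
flight=L94: dist_km >= 487 AND load_pct < 62 → 1
flight=L96: dist_km >= 913 AND load_pct BETWEEN 58 AND 99 → 6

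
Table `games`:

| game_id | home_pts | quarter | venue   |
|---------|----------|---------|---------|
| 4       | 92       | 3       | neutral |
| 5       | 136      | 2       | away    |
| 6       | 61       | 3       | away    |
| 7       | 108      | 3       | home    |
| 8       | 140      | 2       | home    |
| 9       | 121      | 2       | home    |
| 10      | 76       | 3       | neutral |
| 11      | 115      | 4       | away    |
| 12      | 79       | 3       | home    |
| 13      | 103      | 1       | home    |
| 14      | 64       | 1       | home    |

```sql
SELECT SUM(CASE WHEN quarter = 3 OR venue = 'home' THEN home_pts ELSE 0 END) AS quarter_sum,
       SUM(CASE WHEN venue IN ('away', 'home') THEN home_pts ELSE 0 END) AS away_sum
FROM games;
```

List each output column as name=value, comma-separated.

[quarter_sum: quarter = 3 OR venue = 'home']
game_id=4: ✓ → 92
game_id=5: ✗
game_id=6: ✓ → 61
game_id=7: ✓ → 108
game_id=8: ✓ → 140
game_id=9: ✓ → 121
game_id=10: ✓ → 76
game_id=11: ✗
game_id=12: ✓ → 79
game_id=13: ✓ → 103
game_id=14: ✓ → 64
quarter_sum = 92 + 61 + 108 + 140 + 121 + 76 + 79 + 103 + 64 = 844
—
[away_sum: venue IN ('away', 'home')]
game_id=4: ✗
game_id=5: ✓ → 136
game_id=6: ✓ → 61
game_id=7: ✓ → 108
game_id=8: ✓ → 140
game_id=9: ✓ → 121
game_id=10: ✗
game_id=11: ✓ → 115
game_id=12: ✓ → 79
game_id=13: ✓ → 103
game_id=14: ✓ → 64
away_sum = 136 + 61 + 108 + 140 + 121 + 115 + 79 + 103 + 64 = 927

quarter_sum=844, away_sum=927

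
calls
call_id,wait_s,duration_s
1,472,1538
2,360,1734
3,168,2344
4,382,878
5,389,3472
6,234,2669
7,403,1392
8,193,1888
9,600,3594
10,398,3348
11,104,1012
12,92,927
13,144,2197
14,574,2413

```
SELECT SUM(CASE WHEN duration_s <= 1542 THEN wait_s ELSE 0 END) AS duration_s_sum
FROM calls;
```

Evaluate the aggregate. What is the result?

1453

call_id=1: ✓ → 472
call_id=2: ✗
call_id=3: ✗
call_id=4: ✓ → 382
call_id=5: ✗
call_id=6: ✗
call_id=7: ✓ → 403
call_id=8: ✗
call_id=9: ✗
call_id=10: ✗
call_id=11: ✓ → 104
call_id=12: ✓ → 92
call_id=13: ✗
call_id=14: ✗
duration_s_sum = 472 + 382 + 403 + 104 + 92 = 1453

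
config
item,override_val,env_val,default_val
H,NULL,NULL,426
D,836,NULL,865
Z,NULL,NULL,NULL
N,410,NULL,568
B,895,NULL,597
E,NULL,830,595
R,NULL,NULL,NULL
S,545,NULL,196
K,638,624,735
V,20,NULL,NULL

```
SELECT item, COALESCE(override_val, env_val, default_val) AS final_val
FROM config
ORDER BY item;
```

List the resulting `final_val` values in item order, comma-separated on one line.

895, 836, 830, 426, 638, 410, NULL, 545, 20, NULL

item=B: override_val=895 → 895
item=D: override_val=836 → 836
item=E: override_val=NULL, env_val=830 → 830
item=H: override_val=NULL, env_val=NULL, default_val=426 → 426
item=K: override_val=638 → 638
item=N: override_val=410 → 410
item=R: override_val=NULL, env_val=NULL, default_val=NULL (all NULL) → NULL
item=S: override_val=545 → 545
item=V: override_val=20 → 20
item=Z: override_val=NULL, env_val=NULL, default_val=NULL (all NULL) → NULL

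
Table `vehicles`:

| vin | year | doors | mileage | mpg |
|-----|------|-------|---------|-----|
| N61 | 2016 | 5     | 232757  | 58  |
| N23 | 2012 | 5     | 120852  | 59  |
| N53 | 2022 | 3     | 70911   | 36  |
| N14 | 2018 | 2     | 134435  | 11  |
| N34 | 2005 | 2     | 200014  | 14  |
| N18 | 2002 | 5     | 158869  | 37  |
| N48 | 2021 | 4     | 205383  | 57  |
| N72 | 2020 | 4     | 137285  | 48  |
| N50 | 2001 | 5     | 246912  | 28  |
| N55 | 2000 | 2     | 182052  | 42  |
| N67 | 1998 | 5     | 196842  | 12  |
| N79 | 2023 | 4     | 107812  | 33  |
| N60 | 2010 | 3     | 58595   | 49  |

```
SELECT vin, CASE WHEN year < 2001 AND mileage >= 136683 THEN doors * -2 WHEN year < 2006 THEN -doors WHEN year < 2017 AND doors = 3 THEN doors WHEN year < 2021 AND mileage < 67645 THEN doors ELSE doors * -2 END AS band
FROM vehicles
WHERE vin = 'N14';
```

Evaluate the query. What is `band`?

-4

vin = N14: year=2018, doors=2, mileage=134435, mpg=11.
year < 2001 AND mileage >= 136683 → false
year < 2006 → false
year < 2017 AND doors = 3 → false
year < 2021 AND mileage < 67645 → false
No prior WHEN matched → ELSE → -4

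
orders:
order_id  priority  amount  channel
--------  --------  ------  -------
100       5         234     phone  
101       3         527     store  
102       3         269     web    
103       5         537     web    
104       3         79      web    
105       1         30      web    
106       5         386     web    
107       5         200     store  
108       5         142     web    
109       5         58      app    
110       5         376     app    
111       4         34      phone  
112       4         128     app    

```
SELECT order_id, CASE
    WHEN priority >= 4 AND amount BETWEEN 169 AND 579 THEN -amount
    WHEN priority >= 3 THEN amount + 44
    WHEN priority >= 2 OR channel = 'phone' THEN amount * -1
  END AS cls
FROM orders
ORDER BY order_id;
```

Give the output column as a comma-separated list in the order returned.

order_id=100: priority >= 4 AND amount BETWEEN 169 AND 579 → -234
order_id=101: priority >= 3 → 571
order_id=102: priority >= 3 → 313
order_id=103: priority >= 4 AND amount BETWEEN 169 AND 579 → -537
order_id=104: priority >= 3 → 123
order_id=105: (no match → NULL) → NULL
order_id=106: priority >= 4 AND amount BETWEEN 169 AND 579 → -386
order_id=107: priority >= 4 AND amount BETWEEN 169 AND 579 → -200
order_id=108: priority >= 3 → 186
order_id=109: priority >= 3 → 102
order_id=110: priority >= 4 AND amount BETWEEN 169 AND 579 → -376
order_id=111: priority >= 3 → 78
order_id=112: priority >= 3 → 172

-234, 571, 313, -537, 123, NULL, -386, -200, 186, 102, -376, 78, 172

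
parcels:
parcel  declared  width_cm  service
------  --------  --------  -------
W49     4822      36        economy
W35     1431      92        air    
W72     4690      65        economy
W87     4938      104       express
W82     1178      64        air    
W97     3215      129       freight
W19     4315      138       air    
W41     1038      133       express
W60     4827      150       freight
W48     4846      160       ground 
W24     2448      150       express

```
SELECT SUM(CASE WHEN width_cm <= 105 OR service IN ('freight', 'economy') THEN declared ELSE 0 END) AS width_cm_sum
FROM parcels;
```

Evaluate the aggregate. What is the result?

parcel=W49: ✓ → 4822
parcel=W35: ✓ → 1431
parcel=W72: ✓ → 4690
parcel=W87: ✓ → 4938
parcel=W82: ✓ → 1178
parcel=W97: ✓ → 3215
parcel=W19: ✗
parcel=W41: ✗
parcel=W60: ✓ → 4827
parcel=W48: ✗
parcel=W24: ✗
width_cm_sum = 4822 + 1431 + 4690 + 4938 + 1178 + 3215 + 4827 = 25101

25101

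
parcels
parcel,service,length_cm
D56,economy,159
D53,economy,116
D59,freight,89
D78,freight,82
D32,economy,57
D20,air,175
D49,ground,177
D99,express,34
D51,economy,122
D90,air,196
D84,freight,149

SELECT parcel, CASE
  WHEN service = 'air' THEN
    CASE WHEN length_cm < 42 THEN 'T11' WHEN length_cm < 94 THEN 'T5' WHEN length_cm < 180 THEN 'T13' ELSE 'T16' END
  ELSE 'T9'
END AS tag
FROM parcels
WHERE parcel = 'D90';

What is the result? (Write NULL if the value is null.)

T16

parcel = D90: service=air, length_cm=196.
service='air' → inner[ELSE] → T16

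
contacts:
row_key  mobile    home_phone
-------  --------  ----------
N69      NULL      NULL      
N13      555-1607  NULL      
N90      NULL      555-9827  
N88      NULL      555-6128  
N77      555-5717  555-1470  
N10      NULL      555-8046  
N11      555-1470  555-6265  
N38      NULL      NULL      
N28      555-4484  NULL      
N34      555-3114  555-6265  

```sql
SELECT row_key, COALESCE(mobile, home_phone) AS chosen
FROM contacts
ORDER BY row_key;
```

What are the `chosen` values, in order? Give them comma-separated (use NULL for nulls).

555-8046, 555-1470, 555-1607, 555-4484, 555-3114, NULL, NULL, 555-5717, 555-6128, 555-9827

row_key=N10: mobile=NULL, home_phone=555-8046 → 555-8046
row_key=N11: mobile=555-1470 → 555-1470
row_key=N13: mobile=555-1607 → 555-1607
row_key=N28: mobile=555-4484 → 555-4484
row_key=N34: mobile=555-3114 → 555-3114
row_key=N38: mobile=NULL, home_phone=NULL (all NULL) → NULL
row_key=N69: mobile=NULL, home_phone=NULL (all NULL) → NULL
row_key=N77: mobile=555-5717 → 555-5717
row_key=N88: mobile=NULL, home_phone=555-6128 → 555-6128
row_key=N90: mobile=NULL, home_phone=555-9827 → 555-9827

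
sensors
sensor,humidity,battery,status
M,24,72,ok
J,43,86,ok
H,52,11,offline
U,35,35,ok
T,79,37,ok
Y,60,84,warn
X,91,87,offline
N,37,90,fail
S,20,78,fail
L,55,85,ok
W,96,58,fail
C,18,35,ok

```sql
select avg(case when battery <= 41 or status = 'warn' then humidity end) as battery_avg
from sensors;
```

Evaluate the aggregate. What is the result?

sensor=M: ✗
sensor=J: ✗
sensor=H: ✓ → 52
sensor=U: ✓ → 35
sensor=T: ✓ → 79
sensor=Y: ✓ → 60
sensor=X: ✗
sensor=N: ✗
sensor=S: ✗
sensor=L: ✗
sensor=W: ✗
sensor=C: ✓ → 18
battery_avg = (52 + 35 + 79 + 60 + 18) / 5 = 48.8

48.8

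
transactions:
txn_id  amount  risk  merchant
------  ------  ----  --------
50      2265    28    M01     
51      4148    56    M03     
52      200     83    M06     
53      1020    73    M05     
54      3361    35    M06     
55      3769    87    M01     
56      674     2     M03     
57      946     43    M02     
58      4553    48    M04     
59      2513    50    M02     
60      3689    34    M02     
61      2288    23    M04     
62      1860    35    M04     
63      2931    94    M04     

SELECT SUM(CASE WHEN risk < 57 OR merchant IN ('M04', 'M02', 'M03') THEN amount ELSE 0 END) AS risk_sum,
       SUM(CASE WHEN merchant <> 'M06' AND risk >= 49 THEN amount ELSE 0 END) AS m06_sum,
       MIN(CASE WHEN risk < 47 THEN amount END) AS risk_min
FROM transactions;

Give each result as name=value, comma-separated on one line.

risk_sum=29228, m06_sum=14381, risk_min=674

[risk_sum: risk < 57 OR merchant IN ('M04', 'M02', 'M03')]
txn_id=50: ✓ → 2265
txn_id=51: ✓ → 4148
txn_id=52: ✗
txn_id=53: ✗
txn_id=54: ✓ → 3361
txn_id=55: ✗
txn_id=56: ✓ → 674
txn_id=57: ✓ → 946
txn_id=58: ✓ → 4553
txn_id=59: ✓ → 2513
txn_id=60: ✓ → 3689
txn_id=61: ✓ → 2288
txn_id=62: ✓ → 1860
txn_id=63: ✓ → 2931
risk_sum = 2265 + 4148 + 3361 + 674 + 946 + 4553 + 2513 + 3689 + 2288 + 1860 + 2931 = 29228
—
[m06_sum: merchant <> 'M06' AND risk >= 49]
txn_id=50: ✗
txn_id=51: ✓ → 4148
txn_id=52: ✗
txn_id=53: ✓ → 1020
txn_id=54: ✗
txn_id=55: ✓ → 3769
txn_id=56: ✗
txn_id=57: ✗
txn_id=58: ✗
txn_id=59: ✓ → 2513
txn_id=60: ✗
txn_id=61: ✗
txn_id=62: ✗
txn_id=63: ✓ → 2931
m06_sum = 4148 + 1020 + 3769 + 2513 + 2931 = 14381
—
[risk_min: risk < 47]
txn_id=50: ✓ → 2265
txn_id=51: ✗
txn_id=52: ✗
txn_id=53: ✗
txn_id=54: ✓ → 3361
txn_id=55: ✗
txn_id=56: ✓ → 674
txn_id=57: ✓ → 946
txn_id=58: ✗
txn_id=59: ✗
txn_id=60: ✓ → 3689
txn_id=61: ✓ → 2288
txn_id=62: ✓ → 1860
txn_id=63: ✗
risk_min = MIN(2265, 3361, 674, 946, 3689, 2288, 1860) = 674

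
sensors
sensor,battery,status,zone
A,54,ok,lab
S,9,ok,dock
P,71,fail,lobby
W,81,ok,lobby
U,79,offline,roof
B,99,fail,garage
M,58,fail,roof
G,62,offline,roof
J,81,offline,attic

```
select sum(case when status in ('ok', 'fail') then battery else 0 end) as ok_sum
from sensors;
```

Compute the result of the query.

372

sensor=A: ✓ → 54
sensor=S: ✓ → 9
sensor=P: ✓ → 71
sensor=W: ✓ → 81
sensor=U: ✗
sensor=B: ✓ → 99
sensor=M: ✓ → 58
sensor=G: ✗
sensor=J: ✗
ok_sum = 54 + 9 + 71 + 81 + 99 + 58 = 372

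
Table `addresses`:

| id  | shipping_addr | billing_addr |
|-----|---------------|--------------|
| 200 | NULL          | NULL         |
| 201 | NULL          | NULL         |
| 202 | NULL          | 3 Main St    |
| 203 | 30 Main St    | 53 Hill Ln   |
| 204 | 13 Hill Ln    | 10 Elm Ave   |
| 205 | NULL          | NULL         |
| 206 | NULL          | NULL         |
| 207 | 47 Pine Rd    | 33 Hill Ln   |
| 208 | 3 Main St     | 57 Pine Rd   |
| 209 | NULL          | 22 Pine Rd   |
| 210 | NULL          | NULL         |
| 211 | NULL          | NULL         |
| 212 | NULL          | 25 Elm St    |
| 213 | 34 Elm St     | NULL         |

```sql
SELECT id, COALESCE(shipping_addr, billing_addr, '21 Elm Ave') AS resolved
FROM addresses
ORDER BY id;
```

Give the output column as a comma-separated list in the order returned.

id=200: shipping_addr=NULL, billing_addr=NULL, → literal 21 Elm Ave → 21 Elm Ave
id=201: shipping_addr=NULL, billing_addr=NULL, → literal 21 Elm Ave → 21 Elm Ave
id=202: shipping_addr=NULL, billing_addr=3 Main St → 3 Main St
id=203: shipping_addr=30 Main St → 30 Main St
id=204: shipping_addr=13 Hill Ln → 13 Hill Ln
id=205: shipping_addr=NULL, billing_addr=NULL, → literal 21 Elm Ave → 21 Elm Ave
id=206: shipping_addr=NULL, billing_addr=NULL, → literal 21 Elm Ave → 21 Elm Ave
id=207: shipping_addr=47 Pine Rd → 47 Pine Rd
id=208: shipping_addr=3 Main St → 3 Main St
id=209: shipping_addr=NULL, billing_addr=22 Pine Rd → 22 Pine Rd
id=210: shipping_addr=NULL, billing_addr=NULL, → literal 21 Elm Ave → 21 Elm Ave
id=211: shipping_addr=NULL, billing_addr=NULL, → literal 21 Elm Ave → 21 Elm Ave
id=212: shipping_addr=NULL, billing_addr=25 Elm St → 25 Elm St
id=213: shipping_addr=34 Elm St → 34 Elm St

21 Elm Ave, 21 Elm Ave, 3 Main St, 30 Main St, 13 Hill Ln, 21 Elm Ave, 21 Elm Ave, 47 Pine Rd, 3 Main St, 22 Pine Rd, 21 Elm Ave, 21 Elm Ave, 25 Elm St, 34 Elm St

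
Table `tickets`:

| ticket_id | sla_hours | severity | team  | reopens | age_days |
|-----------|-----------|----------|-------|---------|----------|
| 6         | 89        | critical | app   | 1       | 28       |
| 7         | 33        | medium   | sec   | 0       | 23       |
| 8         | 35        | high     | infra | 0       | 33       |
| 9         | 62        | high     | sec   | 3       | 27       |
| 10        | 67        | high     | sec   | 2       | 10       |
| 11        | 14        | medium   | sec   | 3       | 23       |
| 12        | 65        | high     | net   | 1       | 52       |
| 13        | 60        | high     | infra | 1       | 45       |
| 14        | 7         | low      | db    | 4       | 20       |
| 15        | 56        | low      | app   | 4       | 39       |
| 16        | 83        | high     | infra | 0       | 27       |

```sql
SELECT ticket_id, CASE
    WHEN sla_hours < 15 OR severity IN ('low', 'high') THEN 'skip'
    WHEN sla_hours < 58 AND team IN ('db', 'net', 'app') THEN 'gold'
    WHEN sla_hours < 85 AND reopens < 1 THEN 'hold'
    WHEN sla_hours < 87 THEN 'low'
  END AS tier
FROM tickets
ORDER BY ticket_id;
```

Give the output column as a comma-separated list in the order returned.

ticket_id=6: (no match → NULL) → NULL
ticket_id=7: sla_hours < 85 AND reopens < 1 → hold
ticket_id=8: sla_hours < 15 OR severity IN ('low', 'high') → skip
ticket_id=9: sla_hours < 15 OR severity IN ('low', 'high') → skip
ticket_id=10: sla_hours < 15 OR severity IN ('low', 'high') → skip
ticket_id=11: sla_hours < 15 OR severity IN ('low', 'high') → skip
ticket_id=12: sla_hours < 15 OR severity IN ('low', 'high') → skip
ticket_id=13: sla_hours < 15 OR severity IN ('low', 'high') → skip
ticket_id=14: sla_hours < 15 OR severity IN ('low', 'high') → skip
ticket_id=15: sla_hours < 15 OR severity IN ('low', 'high') → skip
ticket_id=16: sla_hours < 15 OR severity IN ('low', 'high') → skip

NULL, hold, skip, skip, skip, skip, skip, skip, skip, skip, skip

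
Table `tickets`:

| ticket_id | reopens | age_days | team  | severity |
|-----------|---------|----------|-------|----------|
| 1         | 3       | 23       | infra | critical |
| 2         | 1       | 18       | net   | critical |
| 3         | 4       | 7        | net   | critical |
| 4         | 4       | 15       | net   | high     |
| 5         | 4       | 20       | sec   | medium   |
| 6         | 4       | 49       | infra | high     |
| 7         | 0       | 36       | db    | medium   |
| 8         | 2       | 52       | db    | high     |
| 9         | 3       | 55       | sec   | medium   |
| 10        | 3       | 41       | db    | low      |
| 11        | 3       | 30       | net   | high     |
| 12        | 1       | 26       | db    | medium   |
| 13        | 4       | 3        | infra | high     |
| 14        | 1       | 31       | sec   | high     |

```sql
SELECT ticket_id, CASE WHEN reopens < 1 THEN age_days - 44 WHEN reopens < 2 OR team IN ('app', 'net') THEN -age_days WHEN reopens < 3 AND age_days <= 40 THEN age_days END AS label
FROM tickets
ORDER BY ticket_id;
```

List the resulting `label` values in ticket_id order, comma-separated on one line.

ticket_id=1: (no match → NULL) → NULL
ticket_id=2: reopens < 2 OR team IN ('app', 'net') → -18
ticket_id=3: reopens < 2 OR team IN ('app', 'net') → -7
ticket_id=4: reopens < 2 OR team IN ('app', 'net') → -15
ticket_id=5: (no match → NULL) → NULL
ticket_id=6: (no match → NULL) → NULL
ticket_id=7: reopens < 1 → -8
ticket_id=8: (no match → NULL) → NULL
ticket_id=9: (no match → NULL) → NULL
ticket_id=10: (no match → NULL) → NULL
ticket_id=11: reopens < 2 OR team IN ('app', 'net') → -30
ticket_id=12: reopens < 2 OR team IN ('app', 'net') → -26
ticket_id=13: (no match → NULL) → NULL
ticket_id=14: reopens < 2 OR team IN ('app', 'net') → -31

NULL, -18, -7, -15, NULL, NULL, -8, NULL, NULL, NULL, -30, -26, NULL, -31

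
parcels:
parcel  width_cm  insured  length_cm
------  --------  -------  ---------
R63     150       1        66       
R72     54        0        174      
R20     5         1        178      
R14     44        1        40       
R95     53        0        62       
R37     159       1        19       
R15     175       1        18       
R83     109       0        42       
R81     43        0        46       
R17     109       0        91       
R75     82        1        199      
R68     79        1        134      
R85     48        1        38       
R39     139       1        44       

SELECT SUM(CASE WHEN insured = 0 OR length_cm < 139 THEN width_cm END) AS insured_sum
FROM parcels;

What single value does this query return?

1162

parcel=R63: ✓ → 150
parcel=R72: ✓ → 54
parcel=R20: ✗
parcel=R14: ✓ → 44
parcel=R95: ✓ → 53
parcel=R37: ✓ → 159
parcel=R15: ✓ → 175
parcel=R83: ✓ → 109
parcel=R81: ✓ → 43
parcel=R17: ✓ → 109
parcel=R75: ✗
parcel=R68: ✓ → 79
parcel=R85: ✓ → 48
parcel=R39: ✓ → 139
insured_sum = 150 + 54 + 44 + 53 + 159 + 175 + 109 + 43 + 109 + 79 + 48 + 139 = 1162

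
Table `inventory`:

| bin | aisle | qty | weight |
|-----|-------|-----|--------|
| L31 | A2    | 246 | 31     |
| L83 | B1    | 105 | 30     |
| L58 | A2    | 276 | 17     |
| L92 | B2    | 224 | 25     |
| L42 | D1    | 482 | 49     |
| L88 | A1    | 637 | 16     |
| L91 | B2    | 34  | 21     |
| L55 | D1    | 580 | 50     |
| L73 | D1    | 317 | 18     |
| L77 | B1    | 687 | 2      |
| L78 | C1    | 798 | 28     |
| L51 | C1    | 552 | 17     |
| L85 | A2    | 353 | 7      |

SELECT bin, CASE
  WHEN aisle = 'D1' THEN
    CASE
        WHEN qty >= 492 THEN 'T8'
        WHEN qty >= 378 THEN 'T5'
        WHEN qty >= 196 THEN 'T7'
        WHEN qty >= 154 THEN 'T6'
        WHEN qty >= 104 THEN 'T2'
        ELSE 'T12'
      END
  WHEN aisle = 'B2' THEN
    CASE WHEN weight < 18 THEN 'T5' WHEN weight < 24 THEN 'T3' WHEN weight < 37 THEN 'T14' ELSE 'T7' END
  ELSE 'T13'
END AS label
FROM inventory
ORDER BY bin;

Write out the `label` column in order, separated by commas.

T13, T5, T13, T8, T13, T7, T13, T13, T13, T13, T13, T3, T14

bin=L31: aisle='A2' → outer ELSE → T13
bin=L42: aisle='D1' → inner[qty >= 378] → T5
bin=L51: aisle='C1' → outer ELSE → T13
bin=L55: aisle='D1' → inner[qty >= 492] → T8
bin=L58: aisle='A2' → outer ELSE → T13
bin=L73: aisle='D1' → inner[qty >= 196] → T7
bin=L77: aisle='B1' → outer ELSE → T13
bin=L78: aisle='C1' → outer ELSE → T13
bin=L83: aisle='B1' → outer ELSE → T13
bin=L85: aisle='A2' → outer ELSE → T13
bin=L88: aisle='A1' → outer ELSE → T13
bin=L91: aisle='B2' → inner[weight < 24] → T3
bin=L92: aisle='B2' → inner[weight < 37] → T14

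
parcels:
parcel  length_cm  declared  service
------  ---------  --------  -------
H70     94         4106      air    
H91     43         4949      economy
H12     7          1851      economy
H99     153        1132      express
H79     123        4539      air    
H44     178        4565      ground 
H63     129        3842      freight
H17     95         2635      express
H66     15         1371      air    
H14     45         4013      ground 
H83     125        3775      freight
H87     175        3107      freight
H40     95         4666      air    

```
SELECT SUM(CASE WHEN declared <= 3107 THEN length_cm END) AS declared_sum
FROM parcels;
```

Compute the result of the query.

parcel=H70: ✗
parcel=H91: ✗
parcel=H12: ✓ → 7
parcel=H99: ✓ → 153
parcel=H79: ✗
parcel=H44: ✗
parcel=H63: ✗
parcel=H17: ✓ → 95
parcel=H66: ✓ → 15
parcel=H14: ✗
parcel=H83: ✗
parcel=H87: ✓ → 175
parcel=H40: ✗
declared_sum = 7 + 153 + 95 + 15 + 175 = 445

445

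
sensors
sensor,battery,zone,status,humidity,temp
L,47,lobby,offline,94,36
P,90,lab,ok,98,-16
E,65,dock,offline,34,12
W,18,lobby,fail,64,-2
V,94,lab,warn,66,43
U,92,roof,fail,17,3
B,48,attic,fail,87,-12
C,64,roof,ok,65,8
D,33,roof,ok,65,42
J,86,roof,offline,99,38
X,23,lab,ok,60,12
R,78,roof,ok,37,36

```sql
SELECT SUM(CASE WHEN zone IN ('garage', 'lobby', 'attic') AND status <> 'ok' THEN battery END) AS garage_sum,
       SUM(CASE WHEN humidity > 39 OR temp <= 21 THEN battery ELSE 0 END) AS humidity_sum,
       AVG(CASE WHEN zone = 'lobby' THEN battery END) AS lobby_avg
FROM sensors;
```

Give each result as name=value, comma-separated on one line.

garage_sum=113, humidity_sum=660, lobby_avg=32.5

[garage_sum: zone IN ('garage', 'lobby', 'attic') AND status <> 'ok']
sensor=L: ✓ → 47
sensor=P: ✗
sensor=E: ✗
sensor=W: ✓ → 18
sensor=V: ✗
sensor=U: ✗
sensor=B: ✓ → 48
sensor=C: ✗
sensor=D: ✗
sensor=J: ✗
sensor=X: ✗
sensor=R: ✗
garage_sum = 47 + 18 + 48 = 113
—
[humidity_sum: humidity > 39 OR temp <= 21]
sensor=L: ✓ → 47
sensor=P: ✓ → 90
sensor=E: ✓ → 65
sensor=W: ✓ → 18
sensor=V: ✓ → 94
sensor=U: ✓ → 92
sensor=B: ✓ → 48
sensor=C: ✓ → 64
sensor=D: ✓ → 33
sensor=J: ✓ → 86
sensor=X: ✓ → 23
sensor=R: ✗
humidity_sum = 47 + 90 + 65 + 18 + 94 + 92 + 48 + 64 + 33 + 86 + 23 = 660
—
[lobby_avg: zone = 'lobby']
sensor=L: ✓ → 47
sensor=P: ✗
sensor=E: ✗
sensor=W: ✓ → 18
sensor=V: ✗
sensor=U: ✗
sensor=B: ✗
sensor=C: ✗
sensor=D: ✗
sensor=J: ✗
sensor=X: ✗
sensor=R: ✗
lobby_avg = (47 + 18) / 2 = 32.5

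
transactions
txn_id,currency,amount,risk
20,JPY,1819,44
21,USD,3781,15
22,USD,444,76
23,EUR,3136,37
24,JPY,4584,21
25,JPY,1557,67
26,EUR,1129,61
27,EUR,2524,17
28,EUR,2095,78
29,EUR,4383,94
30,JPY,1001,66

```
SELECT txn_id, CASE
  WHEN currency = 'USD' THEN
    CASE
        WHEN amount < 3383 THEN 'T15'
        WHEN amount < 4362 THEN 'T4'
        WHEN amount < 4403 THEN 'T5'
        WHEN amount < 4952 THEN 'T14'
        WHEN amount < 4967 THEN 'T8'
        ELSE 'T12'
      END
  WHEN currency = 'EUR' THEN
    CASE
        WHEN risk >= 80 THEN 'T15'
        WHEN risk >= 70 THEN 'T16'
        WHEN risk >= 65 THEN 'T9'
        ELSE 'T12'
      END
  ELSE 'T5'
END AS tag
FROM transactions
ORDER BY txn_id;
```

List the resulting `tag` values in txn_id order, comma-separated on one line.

T5, T4, T15, T12, T5, T5, T12, T12, T16, T15, T5

txn_id=20: currency='JPY' → outer ELSE → T5
txn_id=21: currency='USD' → inner[amount < 4362] → T4
txn_id=22: currency='USD' → inner[amount < 3383] → T15
txn_id=23: currency='EUR' → inner[ELSE] → T12
txn_id=24: currency='JPY' → outer ELSE → T5
txn_id=25: currency='JPY' → outer ELSE → T5
txn_id=26: currency='EUR' → inner[ELSE] → T12
txn_id=27: currency='EUR' → inner[ELSE] → T12
txn_id=28: currency='EUR' → inner[risk >= 70] → T16
txn_id=29: currency='EUR' → inner[risk >= 80] → T15
txn_id=30: currency='JPY' → outer ELSE → T5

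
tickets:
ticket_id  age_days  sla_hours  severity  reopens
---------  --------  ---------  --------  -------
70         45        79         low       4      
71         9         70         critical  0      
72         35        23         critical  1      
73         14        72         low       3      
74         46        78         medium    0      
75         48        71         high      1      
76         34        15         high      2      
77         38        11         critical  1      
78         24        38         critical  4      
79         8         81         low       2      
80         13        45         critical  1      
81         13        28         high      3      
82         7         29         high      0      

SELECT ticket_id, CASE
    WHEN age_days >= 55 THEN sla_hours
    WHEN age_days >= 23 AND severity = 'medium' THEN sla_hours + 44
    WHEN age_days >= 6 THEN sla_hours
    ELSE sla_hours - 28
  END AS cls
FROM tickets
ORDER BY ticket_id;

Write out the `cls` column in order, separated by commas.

79, 70, 23, 72, 122, 71, 15, 11, 38, 81, 45, 28, 29

ticket_id=70: age_days >= 6 → 79
ticket_id=71: age_days >= 6 → 70
ticket_id=72: age_days >= 6 → 23
ticket_id=73: age_days >= 6 → 72
ticket_id=74: age_days >= 23 AND severity = 'medium' → 122
ticket_id=75: age_days >= 6 → 71
ticket_id=76: age_days >= 6 → 15
ticket_id=77: age_days >= 6 → 11
ticket_id=78: age_days >= 6 → 38
ticket_id=79: age_days >= 6 → 81
ticket_id=80: age_days >= 6 → 45
ticket_id=81: age_days >= 6 → 28
ticket_id=82: age_days >= 6 → 29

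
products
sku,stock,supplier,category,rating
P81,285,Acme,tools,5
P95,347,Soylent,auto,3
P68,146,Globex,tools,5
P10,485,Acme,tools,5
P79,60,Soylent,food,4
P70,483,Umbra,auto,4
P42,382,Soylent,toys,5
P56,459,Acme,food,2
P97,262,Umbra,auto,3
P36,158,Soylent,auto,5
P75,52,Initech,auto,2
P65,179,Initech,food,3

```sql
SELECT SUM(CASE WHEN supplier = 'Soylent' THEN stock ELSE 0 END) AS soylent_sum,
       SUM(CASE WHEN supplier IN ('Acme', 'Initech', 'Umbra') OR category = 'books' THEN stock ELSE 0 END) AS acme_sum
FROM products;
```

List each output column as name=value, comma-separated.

[soylent_sum: supplier = 'Soylent']
sku=P81: ✗
sku=P95: ✓ → 347
sku=P68: ✗
sku=P10: ✗
sku=P79: ✓ → 60
sku=P70: ✗
sku=P42: ✓ → 382
sku=P56: ✗
sku=P97: ✗
sku=P36: ✓ → 158
sku=P75: ✗
sku=P65: ✗
soylent_sum = 347 + 60 + 382 + 158 = 947
—
[acme_sum: supplier IN ('Acme', 'Initech', 'Umbra') OR category = 'books']
sku=P81: ✓ → 285
sku=P95: ✗
sku=P68: ✗
sku=P10: ✓ → 485
sku=P79: ✗
sku=P70: ✓ → 483
sku=P42: ✗
sku=P56: ✓ → 459
sku=P97: ✓ → 262
sku=P36: ✗
sku=P75: ✓ → 52
sku=P65: ✓ → 179
acme_sum = 285 + 485 + 483 + 459 + 262 + 52 + 179 = 2205

soylent_sum=947, acme_sum=2205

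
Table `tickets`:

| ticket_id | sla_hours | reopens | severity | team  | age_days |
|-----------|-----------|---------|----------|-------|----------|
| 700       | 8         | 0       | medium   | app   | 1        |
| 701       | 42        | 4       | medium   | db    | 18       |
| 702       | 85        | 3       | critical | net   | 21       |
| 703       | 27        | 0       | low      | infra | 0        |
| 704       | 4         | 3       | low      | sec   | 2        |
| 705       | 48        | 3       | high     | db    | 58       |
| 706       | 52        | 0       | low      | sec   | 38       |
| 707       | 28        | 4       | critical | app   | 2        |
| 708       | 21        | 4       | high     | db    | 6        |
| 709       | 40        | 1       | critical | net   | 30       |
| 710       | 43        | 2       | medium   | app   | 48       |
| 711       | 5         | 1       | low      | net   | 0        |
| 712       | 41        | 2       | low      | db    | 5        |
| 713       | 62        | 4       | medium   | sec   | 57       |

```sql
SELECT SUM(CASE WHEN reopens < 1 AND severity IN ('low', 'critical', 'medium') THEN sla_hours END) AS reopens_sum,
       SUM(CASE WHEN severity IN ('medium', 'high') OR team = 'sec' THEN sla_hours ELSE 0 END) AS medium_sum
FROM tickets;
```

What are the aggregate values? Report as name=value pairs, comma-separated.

[reopens_sum: reopens < 1 AND severity IN ('low', 'critical', 'medium')]
ticket_id=700: ✓ → 8
ticket_id=701: ✗
ticket_id=702: ✗
ticket_id=703: ✓ → 27
ticket_id=704: ✗
ticket_id=705: ✗
ticket_id=706: ✓ → 52
ticket_id=707: ✗
ticket_id=708: ✗
ticket_id=709: ✗
ticket_id=710: ✗
ticket_id=711: ✗
ticket_id=712: ✗
ticket_id=713: ✗
reopens_sum = 8 + 27 + 52 = 87
—
[medium_sum: severity IN ('medium', 'high') OR team = 'sec']
ticket_id=700: ✓ → 8
ticket_id=701: ✓ → 42
ticket_id=702: ✗
ticket_id=703: ✗
ticket_id=704: ✓ → 4
ticket_id=705: ✓ → 48
ticket_id=706: ✓ → 52
ticket_id=707: ✗
ticket_id=708: ✓ → 21
ticket_id=709: ✗
ticket_id=710: ✓ → 43
ticket_id=711: ✗
ticket_id=712: ✗
ticket_id=713: ✓ → 62
medium_sum = 8 + 42 + 4 + 48 + 52 + 21 + 43 + 62 = 280

reopens_sum=87, medium_sum=280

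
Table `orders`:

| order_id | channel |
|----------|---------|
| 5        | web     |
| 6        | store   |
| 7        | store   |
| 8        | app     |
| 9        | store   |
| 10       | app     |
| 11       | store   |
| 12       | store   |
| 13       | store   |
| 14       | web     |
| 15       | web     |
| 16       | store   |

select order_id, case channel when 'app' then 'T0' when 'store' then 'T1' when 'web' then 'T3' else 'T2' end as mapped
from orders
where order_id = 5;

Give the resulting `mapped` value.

order_id = 5: channel=web.
channel='app' → false
channel='store' → false
channel='web' → true → T3

T3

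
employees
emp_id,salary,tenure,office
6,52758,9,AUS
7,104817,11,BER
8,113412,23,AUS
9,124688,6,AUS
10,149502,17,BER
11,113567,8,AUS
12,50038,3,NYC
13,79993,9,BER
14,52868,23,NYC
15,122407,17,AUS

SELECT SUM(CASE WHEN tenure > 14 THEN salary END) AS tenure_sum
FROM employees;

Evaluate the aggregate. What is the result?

emp_id=6: ✗
emp_id=7: ✗
emp_id=8: ✓ → 113412
emp_id=9: ✗
emp_id=10: ✓ → 149502
emp_id=11: ✗
emp_id=12: ✗
emp_id=13: ✗
emp_id=14: ✓ → 52868
emp_id=15: ✓ → 122407
tenure_sum = 113412 + 149502 + 52868 + 122407 = 438189

438189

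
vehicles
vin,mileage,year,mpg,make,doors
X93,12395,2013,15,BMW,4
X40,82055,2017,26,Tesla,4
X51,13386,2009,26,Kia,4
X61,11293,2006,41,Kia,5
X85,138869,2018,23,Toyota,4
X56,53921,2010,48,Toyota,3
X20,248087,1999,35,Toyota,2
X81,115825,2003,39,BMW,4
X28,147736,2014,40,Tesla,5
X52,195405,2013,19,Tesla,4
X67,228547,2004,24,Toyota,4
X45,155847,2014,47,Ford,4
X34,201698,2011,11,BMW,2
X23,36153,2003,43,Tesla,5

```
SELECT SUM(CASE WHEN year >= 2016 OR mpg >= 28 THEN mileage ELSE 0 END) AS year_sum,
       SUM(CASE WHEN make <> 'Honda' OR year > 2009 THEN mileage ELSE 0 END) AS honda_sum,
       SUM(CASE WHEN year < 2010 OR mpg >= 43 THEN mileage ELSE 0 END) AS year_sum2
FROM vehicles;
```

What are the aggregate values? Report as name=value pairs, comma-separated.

[year_sum: year >= 2016 OR mpg >= 28]
vin=X93: ✗
vin=X40: ✓ → 82055
vin=X51: ✗
vin=X61: ✓ → 11293
vin=X85: ✓ → 138869
vin=X56: ✓ → 53921
vin=X20: ✓ → 248087
vin=X81: ✓ → 115825
vin=X28: ✓ → 147736
vin=X52: ✗
vin=X67: ✗
vin=X45: ✓ → 155847
vin=X34: ✗
vin=X23: ✓ → 36153
year_sum = 82055 + 11293 + 138869 + 53921 + 248087 + 115825 + 147736 + 155847 + 36153 = 989786
—
[honda_sum: make <> 'Honda' OR year > 2009]
vin=X93: ✓ → 12395
vin=X40: ✓ → 82055
vin=X51: ✓ → 13386
vin=X61: ✓ → 11293
vin=X85: ✓ → 138869
vin=X56: ✓ → 53921
vin=X20: ✓ → 248087
vin=X81: ✓ → 115825
vin=X28: ✓ → 147736
vin=X52: ✓ → 195405
vin=X67: ✓ → 228547
vin=X45: ✓ → 155847
vin=X34: ✓ → 201698
vin=X23: ✓ → 36153
honda_sum = 12395 + 82055 + 13386 + 11293 + 138869 + 53921 + 248087 + 115825 + 147736 + 195405 + 228547 + 155847 + 201698 + 36153 = 1641217
—
[year_sum2: year < 2010 OR mpg >= 43]
vin=X93: ✗
vin=X40: ✗
vin=X51: ✓ → 13386
vin=X61: ✓ → 11293
vin=X85: ✗
vin=X56: ✓ → 53921
vin=X20: ✓ → 248087
vin=X81: ✓ → 115825
vin=X28: ✗
vin=X52: ✗
vin=X67: ✓ → 228547
vin=X45: ✓ → 155847
vin=X34: ✗
vin=X23: ✓ → 36153
year_sum2 = 13386 + 11293 + 53921 + 248087 + 115825 + 228547 + 155847 + 36153 = 863059

year_sum=989786, honda_sum=1641217, year_sum2=863059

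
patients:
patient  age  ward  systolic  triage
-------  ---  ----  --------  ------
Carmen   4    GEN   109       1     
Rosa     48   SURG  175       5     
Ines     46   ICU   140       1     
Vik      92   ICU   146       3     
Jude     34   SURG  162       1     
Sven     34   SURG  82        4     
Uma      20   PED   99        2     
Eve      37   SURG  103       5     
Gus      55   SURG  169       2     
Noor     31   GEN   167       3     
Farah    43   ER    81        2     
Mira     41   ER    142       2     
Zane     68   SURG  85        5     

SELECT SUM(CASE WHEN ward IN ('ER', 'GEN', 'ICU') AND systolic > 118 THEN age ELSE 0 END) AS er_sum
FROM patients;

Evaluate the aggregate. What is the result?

patient=Carmen: ✗
patient=Rosa: ✗
patient=Ines: ✓ → 46
patient=Vik: ✓ → 92
patient=Jude: ✗
patient=Sven: ✗
patient=Uma: ✗
patient=Eve: ✗
patient=Gus: ✗
patient=Noor: ✓ → 31
patient=Farah: ✗
patient=Mira: ✓ → 41
patient=Zane: ✗
er_sum = 46 + 92 + 31 + 41 = 210

210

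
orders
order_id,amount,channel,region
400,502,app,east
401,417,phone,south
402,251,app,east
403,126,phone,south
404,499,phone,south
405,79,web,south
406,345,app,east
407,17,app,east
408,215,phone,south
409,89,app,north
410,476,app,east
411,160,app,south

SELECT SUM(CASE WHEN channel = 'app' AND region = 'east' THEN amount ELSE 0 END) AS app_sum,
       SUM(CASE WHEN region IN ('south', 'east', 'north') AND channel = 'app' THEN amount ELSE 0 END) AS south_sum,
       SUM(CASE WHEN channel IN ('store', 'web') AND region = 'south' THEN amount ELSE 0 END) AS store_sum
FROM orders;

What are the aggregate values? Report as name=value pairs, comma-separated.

app_sum=1591, south_sum=1840, store_sum=79

[app_sum: channel = 'app' AND region = 'east']
order_id=400: ✓ → 502
order_id=401: ✗
order_id=402: ✓ → 251
order_id=403: ✗
order_id=404: ✗
order_id=405: ✗
order_id=406: ✓ → 345
order_id=407: ✓ → 17
order_id=408: ✗
order_id=409: ✗
order_id=410: ✓ → 476
order_id=411: ✗
app_sum = 502 + 251 + 345 + 17 + 476 = 1591
—
[south_sum: region IN ('south', 'east', 'north') AND channel = 'app']
order_id=400: ✓ → 502
order_id=401: ✗
order_id=402: ✓ → 251
order_id=403: ✗
order_id=404: ✗
order_id=405: ✗
order_id=406: ✓ → 345
order_id=407: ✓ → 17
order_id=408: ✗
order_id=409: ✓ → 89
order_id=410: ✓ → 476
order_id=411: ✓ → 160
south_sum = 502 + 251 + 345 + 17 + 89 + 476 + 160 = 1840
—
[store_sum: channel IN ('store', 'web') AND region = 'south']
order_id=400: ✗
order_id=401: ✗
order_id=402: ✗
order_id=403: ✗
order_id=404: ✗
order_id=405: ✓ → 79
order_id=406: ✗
order_id=407: ✗
order_id=408: ✗
order_id=409: ✗
order_id=410: ✗
order_id=411: ✗
store_sum = 79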